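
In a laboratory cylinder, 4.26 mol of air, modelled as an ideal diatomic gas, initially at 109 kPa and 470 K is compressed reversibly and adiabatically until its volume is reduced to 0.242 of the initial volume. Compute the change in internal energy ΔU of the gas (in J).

31800 J

V₁ = nRT₁/P₁ = 4.26×8.314×470/109 = 153 L.
Adiabatic: TV^(γ−1) = const ⇒ T₂ = 470×(4.13)^0.400 = 829 K; PV^γ = const ⇒ P₂ = 794 kPa.
For an ideal gas ΔU = nCvΔT with Cv = (5/2)R = 20.8 J/(mol·K).
ΔU = 4.26×20.8×(829−470) = 31800 J.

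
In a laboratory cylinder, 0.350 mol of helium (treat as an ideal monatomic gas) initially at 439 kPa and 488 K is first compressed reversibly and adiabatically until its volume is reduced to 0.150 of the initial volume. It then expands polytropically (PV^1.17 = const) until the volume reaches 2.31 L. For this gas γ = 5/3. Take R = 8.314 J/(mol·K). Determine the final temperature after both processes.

V₁ = nRT₁/P₁ = 0.350×8.314×488/439 = 3.23 L.
Step 1 — Adiabatic: TV^(γ−1) = const ⇒ T₂ = 488×(6.67)^0.667 = 1730 K; PV^γ = const ⇒ P₂ = 10400 kPa.
ΔU = nCvΔT = 0.350×12.5×(1730−488) = 5410 J.
Q = 0 for an adiabatic process, so W = −ΔU = -5410 J.
State after step 1: P = 10400 kPa, V = 0.485 L, T = 1730 K.
Step 2 — Polytropic n=1.17: T₂ = T₁(V₁/V₂)^(n−1) = 1730×(0.210)^0.17 = 1330 K; P₂ = P₁(V₁/V₂)^n = 1670 kPa.
W = (P₁V₁−P₂V₂)/(n−1) = (10400×0.485−1670×2.31)/0.17 = 6890 J.
ΔU = nCvΔT = 0.350×12.5×(1330−1730) = -1760 J.
Q = ΔU + W = 5140 J.
Net over both steps: W = 1480 J, Q = 5140 J, ΔU = 3660 J.

1330 K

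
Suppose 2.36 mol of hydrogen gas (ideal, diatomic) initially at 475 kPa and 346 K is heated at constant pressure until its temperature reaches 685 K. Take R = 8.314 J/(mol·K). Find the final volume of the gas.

28.3 L

V₁ = nRT₁/P₁ = 2.36×8.314×346/475 = 14.3 L.
Isobaric: P stays 475 kPa; V/T = const ⇒ T₂ = 685 K, V₂ = 28.3 L.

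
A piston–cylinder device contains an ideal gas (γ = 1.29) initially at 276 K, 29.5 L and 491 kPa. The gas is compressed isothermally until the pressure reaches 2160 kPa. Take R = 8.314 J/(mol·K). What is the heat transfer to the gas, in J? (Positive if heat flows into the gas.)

-21500 J

n = P₁V₁/(RT₁) = 491×29.5/(8.314×276) = 6.31 mol.
Isothermal: T stays 276 K; PV = const ⇒ V₂ = 6.71 L, P₂ = 2160 kPa.
ΔU = 0 (ideal gas, T constant).
W = nRT ln(V₂/V₁) = 6.31×8.314×276×ln(0.227) = -21500 J.
Q = ΔU + W = -21500 J.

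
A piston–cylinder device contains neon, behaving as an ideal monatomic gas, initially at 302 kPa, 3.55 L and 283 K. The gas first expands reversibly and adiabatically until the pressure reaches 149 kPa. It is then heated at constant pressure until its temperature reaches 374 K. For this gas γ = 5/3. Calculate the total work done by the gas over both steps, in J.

n = P₁V₁/(RT₁) = 302×3.55/(8.314×283) = 0.456 mol.
Step 1 — Adiabatic: T₂/T₁ = (P₂/P₁)^((γ−1)/γ) ⇒ T₂ = 283×(0.493)^0.400 = 213 K; V₂ = 5.42 L.
ΔU = nCvΔT = 0.456×12.5×(213−283) = -396 J.
Q = 0 for an adiabatic process, so W = −ΔU = 396 J.
State after step 1: P = 149 kPa, V = 5.42 L, T = 213 K.
Step 2 — Isobaric: P stays 149 kPa; V/T = const ⇒ T₂ = 374 K, V₂ = 9.51 L.
W = PΔV = 149×(9.51−5.42) kPa·L = 609 J.
ΔU = nCvΔT = 0.456×12.5×(374−213) = 913 J.
Q = ΔU + W = nCpΔT = 1520 J.
Net over both steps: W = 1000 J, Q = 1520 J, ΔU = 517 J.

1000 J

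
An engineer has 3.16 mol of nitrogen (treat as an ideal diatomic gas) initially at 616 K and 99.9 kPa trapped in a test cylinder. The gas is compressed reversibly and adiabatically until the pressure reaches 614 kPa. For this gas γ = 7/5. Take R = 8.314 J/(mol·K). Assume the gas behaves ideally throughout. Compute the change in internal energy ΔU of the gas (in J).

27500 J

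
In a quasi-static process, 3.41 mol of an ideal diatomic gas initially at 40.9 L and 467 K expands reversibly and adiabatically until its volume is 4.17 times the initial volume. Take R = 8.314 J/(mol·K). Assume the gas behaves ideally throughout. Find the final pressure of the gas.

P₁ = nRT₁/V₁ = 3.41×8.314×467/40.9 = 324 kPa.
Adiabatic: TV^(γ−1) = const ⇒ T₂ = 467×(0.240)^0.400 = 264 K; PV^γ = const ⇒ P₂ = 43.8 kPa.

43.8 kPa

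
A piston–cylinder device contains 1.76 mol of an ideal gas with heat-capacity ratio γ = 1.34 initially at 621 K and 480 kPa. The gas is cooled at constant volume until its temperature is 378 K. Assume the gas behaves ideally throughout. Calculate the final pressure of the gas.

V₁ = nRT₁/P₁ = 1.76×8.314×621/480 = 18.9 L.
Isochoric: V stays 18.9 L; P/T = const ⇒ T₂ = 378 K, P₂ = 292 kPa.

292 kPa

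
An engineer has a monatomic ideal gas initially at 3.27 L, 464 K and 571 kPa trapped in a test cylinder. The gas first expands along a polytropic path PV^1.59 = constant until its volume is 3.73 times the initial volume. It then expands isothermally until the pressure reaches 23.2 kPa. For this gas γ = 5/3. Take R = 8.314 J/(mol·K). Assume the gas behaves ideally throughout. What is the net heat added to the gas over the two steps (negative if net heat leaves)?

1150 J

n = P₁V₁/(RT₁) = 571×3.27/(8.314×464) = 0.484 mol.
Step 1 — Polytropic n=1.59: T₂ = T₁(V₁/V₂)^(n−1) = 464×(0.268)^0.59 = 213 K; P₂ = P₁(V₁/V₂)^n = 70.4 kPa.
W = (P₁V₁−P₂V₂)/(n−1) = (571×3.27−70.4×12.2)/0.59 = 1710 J.
ΔU = nCvΔT = 0.484×12.5×(213−464) = -1510 J.
Q = ΔU + W = 197 J.
State after step 1: P = 70.4 kPa, V = 12.2 L, T = 213 K.
Step 2 — Isothermal: T stays 213 K; PV = const ⇒ V₂ = 37.0 L, P₂ = 23.2 kPa.
ΔU = 0 (ideal gas, T constant).
W = nRT ln(V₂/V₁) = 0.484×8.314×213×ln(3.03) = 953 J.
Q = ΔU + W = 953 J.
Net over both steps: W = 2660 J, Q = 1150 J, ΔU = -1510 J.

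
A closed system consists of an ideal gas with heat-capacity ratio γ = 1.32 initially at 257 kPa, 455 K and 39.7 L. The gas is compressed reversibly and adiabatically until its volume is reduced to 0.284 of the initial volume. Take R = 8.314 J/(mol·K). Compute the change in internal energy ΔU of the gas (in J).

15800 J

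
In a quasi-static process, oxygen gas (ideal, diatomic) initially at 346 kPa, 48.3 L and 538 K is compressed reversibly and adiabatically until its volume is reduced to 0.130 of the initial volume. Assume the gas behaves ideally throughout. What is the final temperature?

1220 K

Adiabatic: TV^(γ−1) = const ⇒ T₂ = 538×(7.69)^0.400 = 1220 K; PV^γ = const ⇒ P₂ = 6020 kPa.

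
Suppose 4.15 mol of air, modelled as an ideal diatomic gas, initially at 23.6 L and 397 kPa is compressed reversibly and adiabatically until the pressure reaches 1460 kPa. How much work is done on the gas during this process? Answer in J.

10600 J

T₁ = P₁V₁/(nR) = 397×23.6/(4.15×8.314) = 272 K.
Adiabatic: T₂/T₁ = (P₂/P₁)^((γ−1)/γ) ⇒ T₂ = 272×(3.68)^0.286 = 394 K; V₂ = 9.31 L.
ΔU = nCvΔT = 4.15×20.8×(394−272) = 10600 J.
Q = 0 for an adiabatic process, so W = −ΔU = -10600 J.
Work done on the gas = −W_by = 10600 J.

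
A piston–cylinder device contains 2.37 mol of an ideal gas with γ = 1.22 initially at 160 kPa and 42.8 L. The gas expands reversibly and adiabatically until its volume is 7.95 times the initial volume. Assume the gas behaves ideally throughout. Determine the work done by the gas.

11400 J

T₁ = P₁V₁/(nR) = 160×42.8/(2.37×8.314) = 348 K.
Adiabatic: TV^(γ−1) = const ⇒ T₂ = 348×(0.126)^0.220 = 220 K; PV^γ = const ⇒ P₂ = 12.8 kPa.
ΔU = nCvΔT = 2.37×37.8×(220−348) = -11400 J.
Q = 0 for an adiabatic process, so W = −ΔU = 11400 J.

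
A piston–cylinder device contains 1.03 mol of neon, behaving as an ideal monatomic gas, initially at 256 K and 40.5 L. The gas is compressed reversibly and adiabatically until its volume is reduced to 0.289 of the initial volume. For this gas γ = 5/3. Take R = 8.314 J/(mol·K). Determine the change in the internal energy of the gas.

P₁ = nRT₁/V₁ = 1.03×8.314×256/40.5 = 54.1 kPa.
Adiabatic: TV^(γ−1) = const ⇒ T₂ = 256×(3.46)^0.667 = 586 K; PV^γ = const ⇒ P₂ = 428 kPa.
For an ideal gas ΔU = nCvΔT with Cv = (3/2)R = 12.5 J/(mol·K).
ΔU = 1.03×12.5×(586−256) = 4230 J.

4230 J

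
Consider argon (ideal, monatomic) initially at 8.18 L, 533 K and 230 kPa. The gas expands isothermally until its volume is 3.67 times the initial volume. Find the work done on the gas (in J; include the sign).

-2450 J

n = P₁V₁/(RT₁) = 230×8.18/(8.314×533) = 0.425 mol.
Isothermal: T stays 533 K; PV = const ⇒ V₂ = 30.0 L, P₂ = 62.7 kPa.
W = nRT ln(V₂/V₁) = 0.425×8.314×533×ln(3.67) = 2450 J.
Work done on the gas = −W_by = -2450 J.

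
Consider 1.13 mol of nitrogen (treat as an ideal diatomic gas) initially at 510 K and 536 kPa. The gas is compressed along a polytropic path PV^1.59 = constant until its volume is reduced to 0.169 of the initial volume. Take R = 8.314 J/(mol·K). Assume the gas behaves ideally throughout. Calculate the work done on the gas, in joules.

V₁ = nRT₁/P₁ = 1.13×8.314×510/536 = 8.94 L.
Polytropic n=1.59: T₂ = T₁(V₁/V₂)^(n−1) = 510×(5.92)^0.59 = 1460 K; P₂ = P₁(V₁/V₂)^n = 9050 kPa.
W = (P₁V₁−P₂V₂)/(n−1) = (536×8.94−9050×1.51)/0.59 = -15100 J.
Work done on the gas = −W_by = 15100 J.

15100 J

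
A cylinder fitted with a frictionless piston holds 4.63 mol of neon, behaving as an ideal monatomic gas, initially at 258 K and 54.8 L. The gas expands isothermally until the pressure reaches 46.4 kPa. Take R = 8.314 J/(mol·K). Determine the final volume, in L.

214 L

P₁ = nRT₁/V₁ = 4.63×8.314×258/54.8 = 181 kPa.
Isothermal: T stays 258 K; PV = const ⇒ V₂ = 214 L, P₂ = 46.4 kPa.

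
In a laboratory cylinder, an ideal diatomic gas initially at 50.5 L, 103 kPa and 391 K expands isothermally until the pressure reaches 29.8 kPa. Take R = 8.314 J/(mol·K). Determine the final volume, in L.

175 L

Isothermal: T stays 391 K; PV = const ⇒ V₂ = 175 L, P₂ = 29.8 kPa.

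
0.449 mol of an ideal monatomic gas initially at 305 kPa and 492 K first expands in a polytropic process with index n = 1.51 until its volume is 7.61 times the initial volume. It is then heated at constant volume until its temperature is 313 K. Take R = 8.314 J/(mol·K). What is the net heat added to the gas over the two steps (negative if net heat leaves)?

1320 J

V₁ = nRT₁/P₁ = 0.449×8.314×492/305 = 6.02 L.
Step 1 — Polytropic n=1.51: T₂ = T₁(V₁/V₂)^(n−1) = 492×(0.131)^0.51 = 175 K; P₂ = P₁(V₁/V₂)^n = 14.2 kPa.
W = (P₁V₁−P₂V₂)/(n−1) = (305×6.02−14.2×45.8)/0.51 = 2320 J.
ΔU = nCvΔT = 0.449×12.5×(175−492) = -1780 J.
Q = ΔU + W = 546 J.
State after step 1: P = 14.2 kPa, V = 45.8 L, T = 175 K.
Step 2 — Isochoric: V stays 45.8 L; P/T = const ⇒ T₂ = 313 K, P₂ = 25.5 kPa.
W = 0 (no volume change).
ΔU = nCvΔT = 0.449×12.5×(313−175) = 774 J.
Q = ΔU = 774 J.
Net over both steps: W = 2320 J, Q = 1320 J, ΔU = -1000 J.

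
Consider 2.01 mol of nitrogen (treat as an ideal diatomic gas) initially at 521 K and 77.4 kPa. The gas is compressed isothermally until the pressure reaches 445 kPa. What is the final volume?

V₁ = nRT₁/P₁ = 2.01×8.314×521/77.4 = 112 L.
Isothermal: T stays 521 K; PV = const ⇒ V₂ = 19.6 L, P₂ = 445 kPa.

19.6 L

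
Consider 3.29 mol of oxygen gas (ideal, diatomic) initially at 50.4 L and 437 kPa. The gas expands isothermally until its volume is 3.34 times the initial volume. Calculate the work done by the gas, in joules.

T₁ = P₁V₁/(nR) = 437×50.4/(3.29×8.314) = 805 K.
Isothermal: T stays 805 K; PV = const ⇒ V₂ = 168 L, P₂ = 131 kPa.
W = nRT ln(V₂/V₁) = 3.29×8.314×805×ln(3.34) = 26600 J.

26600 J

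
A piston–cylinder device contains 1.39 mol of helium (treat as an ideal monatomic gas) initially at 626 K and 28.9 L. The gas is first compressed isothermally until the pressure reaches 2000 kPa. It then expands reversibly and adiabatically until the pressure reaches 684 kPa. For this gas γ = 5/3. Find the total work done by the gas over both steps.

-11200 J

P₁ = nRT₁/V₁ = 1.39×8.314×626/28.9 = 250 kPa.
Step 1 — Isothermal: T stays 626 K; PV = const ⇒ V₂ = 3.62 L, P₂ = 2000 kPa.
ΔU = 0 (ideal gas, T constant).
W = nRT ln(V₂/V₁) = 1.39×8.314×626×ln(0.125) = -15000 J.
Q = ΔU + W = -15000 J.
State after step 1: P = 2000 kPa, V = 3.62 L, T = 626 K.
Step 2 — Adiabatic: T₂/T₁ = (P₂/P₁)^((γ−1)/γ) ⇒ T₂ = 626×(0.342)^0.400 = 408 K; V₂ = 6.89 L.
ΔU = nCvΔT = 1.39×12.5×(408−626) = -3790 J.
Q = 0 for an adiabatic process, so W = −ΔU = 3790 J.
Net over both steps: W = -11200 J, Q = -15000 J, ΔU = -3790 J.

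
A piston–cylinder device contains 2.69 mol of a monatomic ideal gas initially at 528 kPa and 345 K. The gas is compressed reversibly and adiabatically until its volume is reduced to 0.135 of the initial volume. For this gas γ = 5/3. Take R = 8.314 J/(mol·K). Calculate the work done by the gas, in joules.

-32400 J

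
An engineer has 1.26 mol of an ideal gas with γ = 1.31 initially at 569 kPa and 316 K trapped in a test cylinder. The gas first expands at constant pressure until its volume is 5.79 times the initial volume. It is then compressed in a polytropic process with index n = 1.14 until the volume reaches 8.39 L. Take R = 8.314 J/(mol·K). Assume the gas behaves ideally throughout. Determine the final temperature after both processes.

V₁ = nRT₁/P₁ = 1.26×8.314×316/569 = 5.82 L.
Step 1 — Isobaric: P stays 569 kPa; V/T = const ⇒ T₂ = 1830 K, V₂ = 33.7 L.
W = PΔV = 569×(33.7−5.82) kPa·L = 15900 J.
ΔU = nCvΔT = 1.26×26.8×(1830−316) = 51100 J.
Q = ΔU + W = nCpΔT = 67000 J.
State after step 1: P = 569 kPa, V = 33.7 L, T = 1830 K.
Step 2 — Polytropic n=1.14: T₂ = T₁(V₁/V₂)^(n−1) = 1830×(4.01)^0.14 = 2220 K; P₂ = P₁(V₁/V₂)^n = 2780 kPa.
W = (P₁V₁−P₂V₂)/(n−1) = (569×33.7−2780×8.39)/0.14 = -29400 J.
ΔU = nCvΔT = 1.26×26.8×(2220−1830) = 13300 J.
Q = ΔU + W = -16100 J.
Net over both steps: W = -13600 J, Q = 50900 J, ΔU = 64400 J.

2220 K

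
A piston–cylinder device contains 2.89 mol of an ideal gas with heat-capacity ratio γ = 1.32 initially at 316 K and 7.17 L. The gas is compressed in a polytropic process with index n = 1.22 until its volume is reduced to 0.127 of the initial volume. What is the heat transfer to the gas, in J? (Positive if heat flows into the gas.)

P₁ = nRT₁/V₁ = 2.89×8.314×316/7.17 = 1060 kPa.
Polytropic n=1.22: T₂ = T₁(V₁/V₂)^(n−1) = 316×(7.87)^0.22 = 498 K; P₂ = P₁(V₁/V₂)^n = 13100 kPa.
W = (P₁V₁−P₂V₂)/(n−1) = (1060×7.17−13100×0.911)/0.22 = -19800 J.
ΔU = nCvΔT = 2.89×26.0×(498−316) = 13600 J.
Q = ΔU + W = -6200 J.

-6200 J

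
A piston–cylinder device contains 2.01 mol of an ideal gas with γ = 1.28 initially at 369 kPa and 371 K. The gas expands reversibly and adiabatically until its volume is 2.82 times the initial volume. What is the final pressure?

V₁ = nRT₁/P₁ = 2.01×8.314×371/369 = 16.8 L.
Adiabatic: TV^(γ−1) = const ⇒ T₂ = 371×(0.355)^0.280 = 278 K; PV^γ = const ⇒ P₂ = 97.9 kPa.

97.9 kPa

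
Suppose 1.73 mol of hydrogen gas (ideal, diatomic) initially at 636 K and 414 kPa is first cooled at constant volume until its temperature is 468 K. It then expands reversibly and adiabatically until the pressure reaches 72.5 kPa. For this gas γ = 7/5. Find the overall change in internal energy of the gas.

-11700 J

V₁ = nRT₁/P₁ = 1.73×8.314×636/414 = 22.1 L.
Step 1 — Isochoric: V stays 22.1 L; P/T = const ⇒ T₂ = 468 K, P₂ = 305 kPa.
W = 0 (no volume change).
ΔU = nCvΔT = 1.73×20.8×(468−636) = -6040 J.
Q = ΔU = -6040 J.
State after step 1: P = 305 kPa, V = 22.1 L, T = 468 K.
Step 2 — Adiabatic: T₂/T₁ = (P₂/P₁)^((γ−1)/γ) ⇒ T₂ = 468×(0.238)^0.286 = 311 K; V₂ = 61.6 L.
ΔU = nCvΔT = 1.73×20.8×(311−468) = -5660 J.
Q = 0 for an adiabatic process, so W = −ΔU = 5660 J.
Net over both steps: W = 5660 J, Q = -6040 J, ΔU = -11700 J.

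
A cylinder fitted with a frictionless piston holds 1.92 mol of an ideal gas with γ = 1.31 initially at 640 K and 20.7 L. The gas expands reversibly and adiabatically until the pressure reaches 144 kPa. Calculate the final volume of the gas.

53.0 L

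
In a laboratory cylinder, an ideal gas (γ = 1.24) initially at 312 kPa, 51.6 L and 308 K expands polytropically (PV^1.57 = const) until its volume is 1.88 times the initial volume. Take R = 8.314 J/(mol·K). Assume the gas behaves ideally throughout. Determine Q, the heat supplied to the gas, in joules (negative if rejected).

-11700 J

n = P₁V₁/(RT₁) = 312×51.6/(8.314×308) = 6.29 mol.
Polytropic n=1.57: T₂ = T₁(V₁/V₂)^(n−1) = 308×(0.532)^0.57 = 215 K; P₂ = P₁(V₁/V₂)^n = 116 kPa.
W = (P₁V₁−P₂V₂)/(n−1) = (312×51.6−116×97.0)/0.57 = 8540 J.
ΔU = nCvΔT = 6.29×34.6×(215−308) = -20300 J.
Q = ΔU + W = -11700 J.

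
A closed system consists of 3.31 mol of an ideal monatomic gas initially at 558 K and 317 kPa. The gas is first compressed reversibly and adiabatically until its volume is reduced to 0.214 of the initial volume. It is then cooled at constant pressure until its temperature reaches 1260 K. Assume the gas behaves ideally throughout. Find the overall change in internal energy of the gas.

V₁ = nRT₁/P₁ = 3.31×8.314×558/317 = 48.4 L.
Step 1 — Adiabatic: TV^(γ−1) = const ⇒ T₂ = 558×(4.67)^0.667 = 1560 K; PV^γ = const ⇒ P₂ = 4140 kPa.
ΔU = nCvΔT = 3.31×12.5×(1560−558) = 41300 J.
Q = 0 for an adiabatic process, so W = −ΔU = -41300 J.
State after step 1: P = 4140 kPa, V = 10.4 L, T = 1560 K.
Step 2 — Isobaric: P stays 4140 kPa; V/T = const ⇒ T₂ = 1260 K, V₂ = 8.37 L.
W = PΔV = 4140×(8.37−10.4) kPa·L = -8250 J.
ΔU = nCvΔT = 3.31×12.5×(1260−1560) = -12400 J.
Q = ΔU + W = nCpΔT = -20600 J.
Net over both steps: W = -49600 J, Q = -20600 J, ΔU = 29000 J.

29000 J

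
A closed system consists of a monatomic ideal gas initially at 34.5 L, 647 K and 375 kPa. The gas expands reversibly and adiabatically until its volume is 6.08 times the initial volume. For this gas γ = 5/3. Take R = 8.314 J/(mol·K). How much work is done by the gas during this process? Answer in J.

n = P₁V₁/(RT₁) = 375×34.5/(8.314×647) = 2.41 mol.
Adiabatic: TV^(γ−1) = const ⇒ T₂ = 647×(0.164)^0.667 = 194 K; PV^γ = const ⇒ P₂ = 18.5 kPa.
ΔU = nCvΔT = 2.41×12.5×(194−647) = -13600 J.
Q = 0 for an adiabatic process, so W = −ΔU = 13600 J.

13600 J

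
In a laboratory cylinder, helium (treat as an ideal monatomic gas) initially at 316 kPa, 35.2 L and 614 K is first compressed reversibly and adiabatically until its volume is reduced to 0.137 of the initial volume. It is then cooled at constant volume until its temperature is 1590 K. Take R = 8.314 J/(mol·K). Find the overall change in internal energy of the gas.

n = P₁V₁/(RT₁) = 316×35.2/(8.314×614) = 2.18 mol.
Step 1 — Adiabatic: TV^(γ−1) = const ⇒ T₂ = 614×(7.30)^0.667 = 2310 K; PV^γ = const ⇒ P₂ = 8680 kPa.
ΔU = nCvΔT = 2.18×12.5×(2310−614) = 46100 J.
Q = 0 for an adiabatic process, so W = −ΔU = -46100 J.
State after step 1: P = 8680 kPa, V = 4.82 L, T = 2310 K.
Step 2 — Isochoric: V stays 4.82 L; P/T = const ⇒ T₂ = 1590 K, P₂ = 5970 kPa.
W = 0 (no volume change).
ΔU = nCvΔT = 2.18×12.5×(1590−2310) = -19600 J.
Q = ΔU = -19600 J.
Net over both steps: W = -46100 J, Q = -19600 J, ΔU = 26500 J.

26500 J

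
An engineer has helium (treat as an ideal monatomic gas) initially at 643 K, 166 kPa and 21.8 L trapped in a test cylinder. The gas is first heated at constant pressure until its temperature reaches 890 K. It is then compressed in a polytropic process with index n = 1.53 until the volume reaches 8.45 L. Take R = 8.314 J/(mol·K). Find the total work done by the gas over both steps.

n = P₁V₁/(RT₁) = 166×21.8/(8.314×643) = 0.677 mol.
Step 1 — Isobaric: P stays 166 kPa; V/T = const ⇒ T₂ = 890 K, V₂ = 30.2 L.
W = PΔV = 166×(30.2−21.8) kPa·L = 1390 J.
ΔU = nCvΔT = 0.677×12.5×(890−643) = 2090 J.
Q = ΔU + W = nCpΔT = 3480 J.
State after step 1: P = 166 kPa, V = 30.2 L, T = 890 K.
Step 2 — Polytropic n=1.53: T₂ = T₁(V₁/V₂)^(n−1) = 890×(3.57)^0.53 = 1750 K; P₂ = P₁(V₁/V₂)^n = 1160 kPa.
W = (P₁V₁−P₂V₂)/(n−1) = (166×30.2−1160×8.45)/0.53 = -9100 J.
ΔU = nCvΔT = 0.677×12.5×(1750−890) = 7240 J.
Q = ΔU + W = -1870 J.
Net over both steps: W = -7710 J, Q = 1610 J, ΔU = 9320 J.

-7710 J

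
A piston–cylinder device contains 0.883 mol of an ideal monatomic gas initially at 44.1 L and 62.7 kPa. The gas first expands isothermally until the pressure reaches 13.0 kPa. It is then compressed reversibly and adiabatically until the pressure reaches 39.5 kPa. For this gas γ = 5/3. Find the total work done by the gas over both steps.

T₁ = P₁V₁/(nR) = 62.7×44.1/(0.883×8.314) = 377 K.
Step 1 — Isothermal: T stays 377 K; PV = const ⇒ V₂ = 213 L, P₂ = 13.0 kPa.
ΔU = 0 (ideal gas, T constant).
W = nRT ln(V₂/V₁) = 0.883×8.314×377×ln(4.82) = 4350 J.
Q = ΔU + W = 4350 J.
State after step 1: P = 13.0 kPa, V = 213 L, T = 377 K.
Step 2 — Adiabatic: T₂/T₁ = (P₂/P₁)^((γ−1)/γ) ⇒ T₂ = 377×(3.04)^0.400 = 587 K; V₂ = 109 L.
ΔU = nCvΔT = 0.883×12.5×(587−377) = 2320 J.
Q = 0 for an adiabatic process, so W = −ΔU = -2320 J.
Net over both steps: W = 2030 J, Q = 4350 J, ΔU = 2320 J.

2030 J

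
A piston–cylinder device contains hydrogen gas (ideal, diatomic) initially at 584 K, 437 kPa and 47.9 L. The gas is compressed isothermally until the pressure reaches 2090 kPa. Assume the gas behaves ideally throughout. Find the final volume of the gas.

Isothermal: T stays 584 K; PV = const ⇒ V₂ = 10.0 L, P₂ = 2090 kPa.

10.0 L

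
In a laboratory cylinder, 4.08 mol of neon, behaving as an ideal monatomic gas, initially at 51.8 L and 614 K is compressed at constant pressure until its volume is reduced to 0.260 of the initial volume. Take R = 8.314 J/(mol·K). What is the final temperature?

160 K

P₁ = nRT₁/V₁ = 4.08×8.314×614/51.8 = 402 kPa.
Isobaric: P stays 402 kPa; V/T = const ⇒ T₂ = 160 K, V₂ = 13.5 L.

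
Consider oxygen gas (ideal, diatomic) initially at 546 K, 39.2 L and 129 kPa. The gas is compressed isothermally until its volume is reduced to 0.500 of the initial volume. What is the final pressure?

Isothermal: T stays 546 K; PV = const ⇒ V₂ = 19.6 L, P₂ = 258 kPa.

258 kPa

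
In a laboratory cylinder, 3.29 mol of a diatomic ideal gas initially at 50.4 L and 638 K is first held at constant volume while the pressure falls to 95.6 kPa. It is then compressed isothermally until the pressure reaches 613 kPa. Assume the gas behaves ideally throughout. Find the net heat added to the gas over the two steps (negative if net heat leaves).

-40500 J

P₁ = nRT₁/V₁ = 3.29×8.314×638/50.4 = 346 kPa.
Step 1 — Isochoric: V stays 50.4 L; P/T = const ⇒ T₂ = 176 K, P₂ = 95.6 kPa.
W = 0 (no volume change).
ΔU = nCvΔT = 3.29×20.8×(176−638) = -31600 J.
Q = ΔU = -31600 J.
State after step 1: P = 95.6 kPa, V = 50.4 L, T = 176 K.
Step 2 — Isothermal: T stays 176 K; PV = const ⇒ V₂ = 7.86 L, P₂ = 613 kPa.
ΔU = 0 (ideal gas, T constant).
W = nRT ln(V₂/V₁) = 3.29×8.314×176×ln(0.156) = -8950 J.
Q = ΔU + W = -8950 J.
Net over both steps: W = -8950 J, Q = -40500 J, ΔU = -31600 J.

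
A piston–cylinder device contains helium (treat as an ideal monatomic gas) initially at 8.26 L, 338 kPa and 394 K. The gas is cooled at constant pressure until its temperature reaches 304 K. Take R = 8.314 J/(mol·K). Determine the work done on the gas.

638 J

n = P₁V₁/(RT₁) = 338×8.26/(8.314×394) = 0.852 mol.
Isobaric: P stays 338 kPa; V/T = const ⇒ T₂ = 304 K, V₂ = 6.37 L.
W = PΔV = 338×(6.37−8.26) kPa·L = -638 J.
Work done on the gas = −W_by = 638 J.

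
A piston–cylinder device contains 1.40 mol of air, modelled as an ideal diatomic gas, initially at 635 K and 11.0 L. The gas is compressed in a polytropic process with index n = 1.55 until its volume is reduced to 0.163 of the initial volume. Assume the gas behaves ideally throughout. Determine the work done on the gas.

23000 J

P₁ = nRT₁/V₁ = 1.40×8.314×635/11.0 = 672 kPa.
Polytropic n=1.55: T₂ = T₁(V₁/V₂)^(n−1) = 635×(6.13)^0.55 = 1720 K; P₂ = P₁(V₁/V₂)^n = 11200 kPa.
W = (P₁V₁−P₂V₂)/(n−1) = (672×11.0−11200×1.79)/0.55 = -23000 J.
Work done on the gas = −W_by = 23000 J.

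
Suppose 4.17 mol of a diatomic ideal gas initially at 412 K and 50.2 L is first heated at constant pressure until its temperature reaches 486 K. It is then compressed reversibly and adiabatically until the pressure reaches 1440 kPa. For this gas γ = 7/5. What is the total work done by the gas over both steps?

P₁ = nRT₁/V₁ = 4.17×8.314×412/50.2 = 285 kPa.
Step 1 — Isobaric: P stays 285 kPa; V/T = const ⇒ T₂ = 486 K, V₂ = 59.2 L.
W = PΔV = 285×(59.2−50.2) kPa·L = 2570 J.
ΔU = nCvΔT = 4.17×20.8×(486−412) = 6410 J.
Q = ΔU + W = nCpΔT = 8980 J.
State after step 1: P = 285 kPa, V = 59.2 L, T = 486 K.
Step 2 — Adiabatic: T₂/T₁ = (P₂/P₁)^((γ−1)/γ) ⇒ T₂ = 486×(5.06)^0.286 = 772 K; V₂ = 18.6 L.
ΔU = nCvΔT = 4.17×20.8×(772−486) = 24800 J.
Q = 0 for an adiabatic process, so W = −ΔU = -24800 J.
Net over both steps: W = -22300 J, Q = 8980 J, ΔU = 31200 J.

-22300 J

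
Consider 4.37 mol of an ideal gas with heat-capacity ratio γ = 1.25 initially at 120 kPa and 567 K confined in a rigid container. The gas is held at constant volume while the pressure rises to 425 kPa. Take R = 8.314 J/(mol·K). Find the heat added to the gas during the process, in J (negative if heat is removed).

V₁ = nRT₁/P₁ = 4.37×8.314×567/120 = 172 L.
Isochoric: V stays 172 L; P/T = const ⇒ T₂ = 2010 K, P₂ = 425 kPa.
W = 0 (no volume change).
ΔU = nCvΔT = 4.37×33.3×(2010−567) = 209000 J.
Q = ΔU = 209000 J.

209000 J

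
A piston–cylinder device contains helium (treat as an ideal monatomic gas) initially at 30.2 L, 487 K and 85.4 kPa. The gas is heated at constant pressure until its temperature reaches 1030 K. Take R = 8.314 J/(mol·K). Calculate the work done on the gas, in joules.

-2880 J

n = P₁V₁/(RT₁) = 85.4×30.2/(8.314×487) = 0.637 mol.
Isobaric: P stays 85.4 kPa; V/T = const ⇒ T₂ = 1030 K, V₂ = 63.9 L.
W = PΔV = 85.4×(63.9−30.2) kPa·L = 2880 J.
Work done on the gas = −W_by = -2880 J.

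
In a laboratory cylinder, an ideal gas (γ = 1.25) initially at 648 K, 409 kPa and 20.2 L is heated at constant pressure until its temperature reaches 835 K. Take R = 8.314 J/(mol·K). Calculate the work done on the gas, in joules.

-2380 J

n = P₁V₁/(RT₁) = 409×20.2/(8.314×648) = 1.53 mol.
Isobaric: P stays 409 kPa; V/T = const ⇒ T₂ = 835 K, V₂ = 26.0 L.
W = PΔV = 409×(26.0−20.2) kPa·L = 2380 J.
Work done on the gas = −W_by = -2380 J.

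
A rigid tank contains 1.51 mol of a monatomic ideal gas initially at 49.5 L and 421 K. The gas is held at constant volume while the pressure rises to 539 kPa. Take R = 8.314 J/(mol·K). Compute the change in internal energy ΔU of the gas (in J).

P₁ = nRT₁/V₁ = 1.51×8.314×421/49.5 = 107 kPa.
Isochoric: V stays 49.5 L; P/T = const ⇒ T₂ = 2130 K, P₂ = 539 kPa.
For an ideal gas ΔU = nCvΔT with Cv = (3/2)R = 12.5 J/(mol·K).
ΔU = 1.51×12.5×(2130−421) = 32100 J.

32100 J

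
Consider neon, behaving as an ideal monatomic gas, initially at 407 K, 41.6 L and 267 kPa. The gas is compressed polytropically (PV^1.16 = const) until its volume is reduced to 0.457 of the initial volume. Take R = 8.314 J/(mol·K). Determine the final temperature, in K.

461 K

Polytropic n=1.16: T₂ = T₁(V₁/V₂)^(n−1) = 407×(2.19)^0.16 = 461 K; P₂ = P₁(V₁/V₂)^n = 662 kPa.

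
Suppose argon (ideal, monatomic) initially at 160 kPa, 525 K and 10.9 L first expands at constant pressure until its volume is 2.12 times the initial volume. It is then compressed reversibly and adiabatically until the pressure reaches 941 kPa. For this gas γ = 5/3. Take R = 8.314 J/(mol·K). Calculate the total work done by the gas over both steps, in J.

-3770 J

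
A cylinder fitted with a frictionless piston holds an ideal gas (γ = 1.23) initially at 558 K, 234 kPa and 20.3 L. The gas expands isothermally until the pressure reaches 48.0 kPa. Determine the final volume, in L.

Isothermal: T stays 558 K; PV = const ⇒ V₂ = 99.0 L, P₂ = 48.0 kPa.

99.0 L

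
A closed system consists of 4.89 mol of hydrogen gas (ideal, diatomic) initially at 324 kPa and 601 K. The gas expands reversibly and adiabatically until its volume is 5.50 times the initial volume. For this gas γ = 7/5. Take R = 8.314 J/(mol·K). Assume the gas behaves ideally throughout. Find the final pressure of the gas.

29.8 kPa

V₁ = nRT₁/P₁ = 4.89×8.314×601/324 = 75.4 L.
Adiabatic: TV^(γ−1) = const ⇒ T₂ = 601×(0.182)^0.400 = 304 K; PV^γ = const ⇒ P₂ = 29.8 kPa.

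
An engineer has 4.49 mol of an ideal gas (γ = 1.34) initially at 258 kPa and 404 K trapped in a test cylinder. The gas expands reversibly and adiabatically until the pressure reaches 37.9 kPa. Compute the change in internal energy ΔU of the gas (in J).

V₁ = nRT₁/P₁ = 4.49×8.314×404/258 = 58.5 L.
Adiabatic: T₂/T₁ = (P₂/P₁)^((γ−1)/γ) ⇒ T₂ = 404×(0.147)^0.254 = 248 K; V₂ = 245 L.
For an ideal gas ΔU = nCvΔT with Cv = R/(γ−1) = 24.5 J/(mol·K).
ΔU = 4.49×24.5×(248−404) = -17100 J.

-17100 J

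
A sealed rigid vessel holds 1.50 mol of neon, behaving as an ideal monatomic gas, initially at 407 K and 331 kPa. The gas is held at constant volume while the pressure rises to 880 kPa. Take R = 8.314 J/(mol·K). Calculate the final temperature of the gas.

V₁ = nRT₁/P₁ = 1.50×8.314×407/331 = 15.3 L.
Isochoric: V stays 15.3 L; P/T = const ⇒ T₂ = 1080 K, P₂ = 880 kPa.

1080 K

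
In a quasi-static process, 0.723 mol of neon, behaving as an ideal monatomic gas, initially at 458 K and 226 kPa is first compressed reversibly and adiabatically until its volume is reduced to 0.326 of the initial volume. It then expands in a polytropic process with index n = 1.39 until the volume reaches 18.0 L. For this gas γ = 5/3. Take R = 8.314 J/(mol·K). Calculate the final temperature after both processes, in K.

536 K

V₁ = nRT₁/P₁ = 0.723×8.314×458/226 = 12.2 L.
Step 1 — Adiabatic: TV^(γ−1) = const ⇒ T₂ = 458×(3.07)^0.667 = 967 K; PV^γ = const ⇒ P₂ = 1460 kPa.
ΔU = nCvΔT = 0.723×12.5×(967−458) = 4590 J.
Q = 0 for an adiabatic process, so W = −ΔU = -4590 J.
State after step 1: P = 1460 kPa, V = 3.97 L, T = 967 K.
Step 2 — Polytropic n=1.39: T₂ = T₁(V₁/V₂)^(n−1) = 967×(0.221)^0.39 = 536 K; P₂ = P₁(V₁/V₂)^n = 179 kPa.
W = (P₁V₁−P₂V₂)/(n−1) = (1460×3.97−179×18.0)/0.39 = 6640 J.
ΔU = nCvΔT = 0.723×12.5×(536−967) = -3880 J.
Q = ΔU + W = 2750 J.
Net over both steps: W = 2050 J, Q = 2750 J, ΔU = 706 J.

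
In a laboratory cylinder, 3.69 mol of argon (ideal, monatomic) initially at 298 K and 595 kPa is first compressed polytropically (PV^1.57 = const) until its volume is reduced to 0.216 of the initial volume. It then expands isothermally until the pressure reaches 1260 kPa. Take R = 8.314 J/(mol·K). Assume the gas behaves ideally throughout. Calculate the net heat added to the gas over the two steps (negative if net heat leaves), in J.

V₁ = nRT₁/P₁ = 3.69×8.314×298/595 = 15.4 L.
Step 1 — Polytropic n=1.57: T₂ = T₁(V₁/V₂)^(n−1) = 298×(4.63)^0.57 = 714 K; P₂ = P₁(V₁/V₂)^n = 6600 kPa.
W = (P₁V₁−P₂V₂)/(n−1) = (595×15.4−6600×3.32)/0.57 = -22400 J.
ΔU = nCvΔT = 3.69×12.5×(714−298) = 19100 J.
Q = ΔU + W = -3250 J.
State after step 1: P = 6600 kPa, V = 3.32 L, T = 714 K.
Step 2 — Isothermal: T stays 714 K; PV = const ⇒ V₂ = 17.4 L, P₂ = 1260 kPa.
ΔU = 0 (ideal gas, T constant).
W = nRT ln(V₂/V₁) = 3.69×8.314×714×ln(5.24) = 36300 J.
Q = ΔU + W = 36300 J.
Net over both steps: W = 13900 J, Q = 33000 J, ΔU = 19100 J.

33000 J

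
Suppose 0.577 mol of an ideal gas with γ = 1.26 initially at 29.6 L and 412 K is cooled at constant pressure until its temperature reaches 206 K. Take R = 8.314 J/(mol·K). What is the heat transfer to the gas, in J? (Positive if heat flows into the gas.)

-4790 J

P₁ = nRT₁/V₁ = 0.577×8.314×412/29.6 = 66.8 kPa.
Isobaric: P stays 66.8 kPa; V/T = const ⇒ T₂ = 206 K, V₂ = 14.8 L.
W = PΔV = 66.8×(14.8−29.6) kPa·L = -988 J.
ΔU = nCvΔT = 0.577×32.0×(206−412) = -3800 J.
Q = ΔU + W = nCpΔT = -4790 J.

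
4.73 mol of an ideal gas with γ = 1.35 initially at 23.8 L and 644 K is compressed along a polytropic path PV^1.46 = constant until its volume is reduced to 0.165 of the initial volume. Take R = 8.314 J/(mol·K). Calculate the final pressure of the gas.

14800 kPa

P₁ = nRT₁/V₁ = 4.73×8.314×644/23.8 = 1060 kPa.
Polytropic n=1.46: T₂ = T₁(V₁/V₂)^(n−1) = 644×(6.06)^0.46 = 1480 K; P₂ = P₁(V₁/V₂)^n = 14800 kPa.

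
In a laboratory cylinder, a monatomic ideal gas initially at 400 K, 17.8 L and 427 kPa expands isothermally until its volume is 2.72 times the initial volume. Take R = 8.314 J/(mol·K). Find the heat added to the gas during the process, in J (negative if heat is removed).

n = P₁V₁/(RT₁) = 427×17.8/(8.314×400) = 2.29 mol.
Isothermal: T stays 400 K; PV = const ⇒ V₂ = 48.4 L, P₂ = 157 kPa.
ΔU = 0 (ideal gas, T constant).
W = nRT ln(V₂/V₁) = 2.29×8.314×400×ln(2.72) = 7610 J.
Q = ΔU + W = 7610 J.

7610 J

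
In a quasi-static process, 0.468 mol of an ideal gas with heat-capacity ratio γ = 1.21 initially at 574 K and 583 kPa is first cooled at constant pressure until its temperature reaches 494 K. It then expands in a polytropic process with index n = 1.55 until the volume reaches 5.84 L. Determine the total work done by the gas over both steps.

632 J

V₁ = nRT₁/P₁ = 0.468×8.314×574/583 = 3.83 L.
Step 1 — Isobaric: P stays 583 kPa; V/T = const ⇒ T₂ = 494 K, V₂ = 3.30 L.
W = PΔV = 583×(3.30−3.83) kPa·L = -311 J.
ΔU = nCvΔT = 0.468×39.6×(494−574) = -1480 J.
Q = ΔU + W = nCpΔT = -1790 J.
State after step 1: P = 583 kPa, V = 3.30 L, T = 494 K.
Step 2 — Polytropic n=1.55: T₂ = T₁(V₁/V₂)^(n−1) = 494×(0.565)^0.55 = 361 K; P₂ = P₁(V₁/V₂)^n = 240 kPa.
W = (P₁V₁−P₂V₂)/(n−1) = (583×3.30−240×5.84)/0.55 = 943 J.
ΔU = nCvΔT = 0.468×39.6×(361−494) = -2470 J.
Q = ΔU + W = -1530 J.
Net over both steps: W = 632 J, Q = -3320 J, ΔU = -3950 J.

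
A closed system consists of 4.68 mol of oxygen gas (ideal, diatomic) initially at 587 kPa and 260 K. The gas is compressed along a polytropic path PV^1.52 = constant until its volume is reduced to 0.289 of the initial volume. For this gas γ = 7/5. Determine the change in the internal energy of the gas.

22900 J

V₁ = nRT₁/P₁ = 4.68×8.314×260/587 = 17.2 L.
Polytropic n=1.52: T₂ = T₁(V₁/V₂)^(n−1) = 260×(3.46)^0.52 = 496 K; P₂ = P₁(V₁/V₂)^n = 3870 kPa.
For an ideal gas ΔU = nCvΔT with Cv = (5/2)R = 20.8 J/(mol·K).
ΔU = 4.68×20.8×(496−260) = 22900 J.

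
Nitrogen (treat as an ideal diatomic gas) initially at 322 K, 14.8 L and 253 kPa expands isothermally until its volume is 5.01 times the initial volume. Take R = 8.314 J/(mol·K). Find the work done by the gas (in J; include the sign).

n = P₁V₁/(RT₁) = 253×14.8/(8.314×322) = 1.40 mol.
Isothermal: T stays 322 K; PV = const ⇒ V₂ = 74.1 L, P₂ = 50.5 kPa.
W = nRT ln(V₂/V₁) = 1.40×8.314×322×ln(5.01) = 6030 J.

6030 J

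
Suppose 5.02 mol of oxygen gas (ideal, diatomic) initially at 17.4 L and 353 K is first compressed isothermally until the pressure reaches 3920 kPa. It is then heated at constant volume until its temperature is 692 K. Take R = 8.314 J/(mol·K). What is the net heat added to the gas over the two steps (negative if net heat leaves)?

12800 J

P₁ = nRT₁/V₁ = 5.02×8.314×353/17.4 = 847 kPa.
Step 1 — Isothermal: T stays 353 K; PV = const ⇒ V₂ = 3.76 L, P₂ = 3920 kPa.
ΔU = 0 (ideal gas, T constant).
W = nRT ln(V₂/V₁) = 5.02×8.314×353×ln(0.216) = -22600 J.
Q = ΔU + W = -22600 J.
State after step 1: P = 3920 kPa, V = 3.76 L, T = 353 K.
Step 2 — Isochoric: V stays 3.76 L; P/T = const ⇒ T₂ = 692 K, P₂ = 7680 kPa.
W = 0 (no volume change).
ΔU = nCvΔT = 5.02×20.8×(692−353) = 35400 J.
Q = ΔU = 35400 J.
Net over both steps: W = -22600 J, Q = 12800 J, ΔU = 35400 J.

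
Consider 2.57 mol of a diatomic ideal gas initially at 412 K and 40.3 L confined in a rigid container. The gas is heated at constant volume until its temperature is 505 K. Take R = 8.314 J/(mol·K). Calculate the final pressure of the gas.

P₁ = nRT₁/V₁ = 2.57×8.314×412/40.3 = 218 kPa.
Isochoric: V stays 40.3 L; P/T = const ⇒ T₂ = 505 K, P₂ = 268 kPa.

268 kPa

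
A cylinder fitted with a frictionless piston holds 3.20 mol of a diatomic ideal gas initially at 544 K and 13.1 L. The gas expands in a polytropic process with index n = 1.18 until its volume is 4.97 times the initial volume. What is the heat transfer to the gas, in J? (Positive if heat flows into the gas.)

11100 J

P₁ = nRT₁/V₁ = 3.20×8.314×544/13.1 = 1100 kPa.
Polytropic n=1.18: T₂ = T₁(V₁/V₂)^(n−1) = 544×(0.201)^0.18 = 408 K; P₂ = P₁(V₁/V₂)^n = 167 kPa.
W = (P₁V₁−P₂V₂)/(n−1) = (1100×13.1−167×65.1)/0.18 = 20200 J.
ΔU = nCvΔT = 3.20×20.8×(408−544) = -9070 J.
Q = ΔU + W = 11100 J.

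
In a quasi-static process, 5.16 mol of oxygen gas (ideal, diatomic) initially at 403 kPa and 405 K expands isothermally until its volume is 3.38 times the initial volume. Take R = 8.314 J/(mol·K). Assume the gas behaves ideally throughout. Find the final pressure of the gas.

119 kPa

V₁ = nRT₁/P₁ = 5.16×8.314×405/403 = 43.1 L.
Isothermal: T stays 405 K; PV = const ⇒ V₂ = 146 L, P₂ = 119 kPa.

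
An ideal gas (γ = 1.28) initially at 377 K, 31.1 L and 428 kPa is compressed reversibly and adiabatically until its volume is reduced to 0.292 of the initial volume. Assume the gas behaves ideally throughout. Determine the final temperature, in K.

532 K

Adiabatic: TV^(γ−1) = const ⇒ T₂ = 377×(3.42)^0.280 = 532 K; PV^γ = const ⇒ P₂ = 2070 kPa.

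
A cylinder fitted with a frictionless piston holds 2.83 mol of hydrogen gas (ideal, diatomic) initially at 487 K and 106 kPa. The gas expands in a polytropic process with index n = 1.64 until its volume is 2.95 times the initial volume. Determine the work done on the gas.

V₁ = nRT₁/P₁ = 2.83×8.314×487/106 = 108 L.
Polytropic n=1.64: T₂ = T₁(V₁/V₂)^(n−1) = 487×(0.339)^0.64 = 244 K; P₂ = P₁(V₁/V₂)^n = 18.0 kPa.
W = (P₁V₁−P₂V₂)/(n−1) = (106×108−18.0×319)/0.64 = 8940 J.
Work done on the gas = −W_by = -8940 J.

-8940 J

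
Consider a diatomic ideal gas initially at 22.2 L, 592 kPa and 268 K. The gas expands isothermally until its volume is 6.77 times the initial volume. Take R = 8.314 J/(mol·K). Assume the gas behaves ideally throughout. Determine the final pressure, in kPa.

87.4 kPa

Isothermal: T stays 268 K; PV = const ⇒ V₂ = 150 L, P₂ = 87.4 kPa.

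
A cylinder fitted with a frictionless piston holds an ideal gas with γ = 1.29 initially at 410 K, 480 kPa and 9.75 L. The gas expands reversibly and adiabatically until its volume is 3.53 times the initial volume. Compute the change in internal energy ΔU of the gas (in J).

n = P₁V₁/(RT₁) = 480×9.75/(8.314×410) = 1.37 mol.
Adiabatic: TV^(γ−1) = const ⇒ T₂ = 410×(0.283)^0.290 = 284 K; PV^γ = const ⇒ P₂ = 94.3 kPa.
For an ideal gas ΔU = nCvΔT with Cv = R/(γ−1) = 28.7 J/(mol·K).
ΔU = 1.37×28.7×(284−410) = -4940 J.

-4940 J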